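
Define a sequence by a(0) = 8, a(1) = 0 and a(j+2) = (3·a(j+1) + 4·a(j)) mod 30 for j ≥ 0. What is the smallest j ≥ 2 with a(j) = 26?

4

We have a(0) = 8, a(1) = 0, a(2) = 2, a(3) = 6, a(4) = 26, a(5) = 12, a(6) = 20, a(7) = 18, a(8) = 14, a(9) = 24, a(10) = 8, a(11) = 0.
The sequence repeats with period 10.
The value 26 first appears (with j ≥ 2) at a(4).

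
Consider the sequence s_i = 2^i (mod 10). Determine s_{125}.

2

We have s_0 = 1,  s_1 = 2,  s_2 = 4,  s_3 = 8,  s_4 = 6,  s_5 = 2.
Since s_5 = s_1 = 2, the sequence is eventually periodic: after a pre-period of length 1 it cycles with period 4.
For i ≥ 1, s_i depends only on (i - 1) mod 4. (125 - 1) mod 4 = 0, so s_{125} = s_1 = 2.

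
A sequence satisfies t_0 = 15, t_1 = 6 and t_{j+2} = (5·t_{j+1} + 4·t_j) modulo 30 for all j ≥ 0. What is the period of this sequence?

4

t_0 = 15; t_1 = 6; t_2 = 0; t_3 = 24; t_4 = 0; t_5 = 6; t_6 = 0.
Since (t_5, t_6) = (t_1, t_2) = (6, 0) (two consecutive terms determine the rest), the sequence is eventually periodic: after a pre-period of length 1 it cycles with period 4.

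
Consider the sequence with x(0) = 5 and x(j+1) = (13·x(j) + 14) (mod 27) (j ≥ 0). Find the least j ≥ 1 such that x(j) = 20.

We have x(0) = 5, x(1) = 25, x(2) = 15, x(3) = 20, x(4) = 4, x(5) = 12, x(6) = 8, x(7) = 10, x(8) = 9, x(9) = 23, x(10) = 16, x(11) = 6, x(12) = 11, x(13) = 22, x(14) = 3, x(15) = 26, x(16) = 1, x(17) = 0, x(18) = 14, x(19) = 7, x(20) = 24, x(21) = 2, x(22) = 13, x(23) = 21, x(24) = 17, x(25) = 19, x(26) = 18, x(27) = 5.
The sequence repeats with period 27.
The value 20 first appears (with j ≥ 1) at x(3).

3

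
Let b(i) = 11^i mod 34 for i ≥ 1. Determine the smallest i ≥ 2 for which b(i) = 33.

Computing terms: b(1) = 11, b(2) = 19, b(3) = 5, b(4) = 21, b(5) = 27, b(6) = 25, b(7) = 3, b(8) = 33, b(9) = 23, b(10) = 15, b(11) = 29, b(12) = 13, b(13) = 7, b(14) = 9, b(15) = 31, b(16) = 1, b(17) = 11.
The sequence repeats with period 16.
The value 33 first appears (with i ≥ 2) at b(8).

8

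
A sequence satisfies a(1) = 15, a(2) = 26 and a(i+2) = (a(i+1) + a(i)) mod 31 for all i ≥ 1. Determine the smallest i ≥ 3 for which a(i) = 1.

16

Listing terms: a(1) = 15, a(2) = 26, a(3) = 10, a(4) = 5, a(5) = 15, a(6) = 20, a(7) = 4, a(8) = 24, a(9) = 28, a(10) = 21, a(11) = 18, a(12) = 8, a(13) = 26, a(14) = 3, a(15) = 29, a(16) = 1, a(17) = 30, a(18) = 0, a(19) = 30, a(20) = 30, a(21) = 29, a(22) = 28, a(23) = 26, a(24) = 23, a(25) = 18, a(26) = 10, a(27) = 28, a(28) = 7, a(29) = 4, a(30) = 11, a(31) = 15, a(32) = 26.
The sequence repeats with period 30.
The value 1 first appears (with i ≥ 3) at a(16).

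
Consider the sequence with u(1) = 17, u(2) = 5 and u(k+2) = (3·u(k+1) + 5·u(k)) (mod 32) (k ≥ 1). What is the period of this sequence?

Listing terms: u(1) = 17,  u(2) = 5,  u(3) = 4,  u(4) = 5,  u(5) = 3,  u(6) = 2,  u(7) = 21,  u(8) = 9,  u(9) = 4,  u(10) = 25,  u(11) = 31,  u(12) = 26,  u(13) = 9,  u(14) = 29,  u(15) = 4,  u(16) = 29,  u(17) = 11,  u(18) = 18,  u(19) = 13,  u(20) = 1,  u(21) = 4,  u(22) = 17,  u(23) = 7,  u(24) = 10,  u(25) = 1,  u(26) = 21,  u(27) = 4,  u(28) = 21,  u(29) = 19,  u(30) = 2,  u(31) = 5,  u(32) = 25,  u(33) = 4,  u(34) = 9,  u(35) = 15,  u(36) = 26,  u(37) = 25,  u(38) = 13,  u(39) = 4,  u(40) = 13,  u(41) = 27,  u(42) = 18,  u(43) = 29,  u(44) = 17,  u(45) = 4,  u(46) = 1,  u(47) = 23,  u(48) = 10,  u(49) = 17,  u(50) = 5.
Since (u(49), u(50)) = (u(1), u(2)) = (17, 5) (two consecutive terms determine the rest), the sequence is periodic with period 48.

48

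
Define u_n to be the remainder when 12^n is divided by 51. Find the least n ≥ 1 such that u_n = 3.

5

Listing terms: u_0 = 1; u_1 = 12; u_2 = 42; u_3 = 45; u_4 = 30; u_5 = 3; u_6 = 36; u_7 = 24; u_8 = 33; u_9 = 39; u_{10} = 9; u_{11} = 6; u_{12} = 21; u_{13} = 48; u_{14} = 15; u_{15} = 27; u_{16} = 18; u_{17} = 12.
Since u_{17} = u_1 = 12, the sequence is eventually periodic: after a pre-period of length 1 it cycles with period 16.
The value 3 first appears (with n ≥ 1) at u_5.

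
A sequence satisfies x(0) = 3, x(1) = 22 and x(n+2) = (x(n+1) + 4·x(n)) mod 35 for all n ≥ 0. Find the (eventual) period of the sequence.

48

Computing terms: x(0) = 3; x(1) = 22; x(2) = 34; x(3) = 17; x(4) = 13; x(5) = 11; x(6) = 28; x(7) = 2; x(8) = 9; x(9) = 17; x(10) = 18; x(11) = 16; x(12) = 18; x(13) = 12; x(14) = 14; x(15) = 27; x(16) = 13; x(17) = 16; x(18) = 33; x(19) = 27; x(20) = 19; x(21) = 22; x(22) = 28; x(23) = 11; x(24) = 18; x(25) = 27; x(26) = 29; x(27) = 32; x(28) = 8; x(29) = 31; x(30) = 28; x(31) = 12; x(32) = 19; x(33) = 32; x(34) = 3; x(35) = 26; x(36) = 3; x(37) = 2; x(38) = 14; x(39) = 22; x(40) = 8; x(41) = 26; x(42) = 23; x(43) = 22; x(44) = 9; x(45) = 27; x(46) = 28; x(47) = 31; x(48) = 3; x(49) = 22.
The sequence repeats with period 48.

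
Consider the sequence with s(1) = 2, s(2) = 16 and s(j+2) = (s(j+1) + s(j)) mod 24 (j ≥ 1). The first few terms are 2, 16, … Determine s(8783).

12

s(1) = 2, s(2) = 16, s(3) = 18, s(4) = 10, s(5) = 4, s(6) = 14, s(7) = 18, s(8) = 8, s(9) = 2, s(10) = 10, s(11) = 12, s(12) = 22, s(13) = 10, s(14) = 8, s(15) = 18, s(16) = 2, s(17) = 20, s(18) = 22, s(19) = 18, s(20) = 16, s(21) = 10, s(22) = 2, s(23) = 12, s(24) = 14, s(25) = 2, s(26) = 16.
Since (s(25), s(26)) = (s(1), s(2)) = (2, 16) (two consecutive terms determine the rest), the sequence is periodic with period 24.
(8783 - 1) mod 24 = 22, so s(8783) = s(23) = 12.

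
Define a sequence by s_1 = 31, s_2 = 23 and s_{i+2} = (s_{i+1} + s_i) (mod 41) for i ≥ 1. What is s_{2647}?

11

s_1 = 31; s_2 = 23; s_3 = 13; s_4 = 36; s_5 = 8; s_6 = 3; s_7 = 11; s_8 = 14; s_9 = 25; s_{10} = 39; s_{11} = 23; s_{12} = 21; s_{13} = 3; s_{14} = 24; s_{15} = 27; s_{16} = 10; s_{17} = 37; s_{18} = 6; s_{19} = 2; s_{20} = 8; s_{21} = 10; s_{22} = 18; s_{23} = 28; s_{24} = 5; s_{25} = 33; s_{26} = 38; s_{27} = 30; s_{28} = 27; s_{29} = 16; s_{30} = 2; s_{31} = 18; s_{32} = 20; s_{33} = 38; s_{34} = 17; s_{35} = 14; s_{36} = 31; s_{37} = 4; s_{38} = 35; s_{39} = 39; s_{40} = 33; s_{41} = 31; s_{42} = 23.
The sequence repeats with period 40.
(2647 - 1) mod 40 = 6, so s_{2647} = s_7 = 11.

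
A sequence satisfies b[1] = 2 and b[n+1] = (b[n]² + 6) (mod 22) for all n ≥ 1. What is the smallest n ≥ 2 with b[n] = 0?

b[1] = 2; b[2] = 10; b[3] = 18; b[4] = 0; b[5] = 6; b[6] = 20; b[7] = 10.
Since b[7] = b[2] = 10, the sequence is eventually periodic: after a pre-period of length 1 it cycles with period 5.
The value 0 first appears (with n ≥ 2) at b[4].

4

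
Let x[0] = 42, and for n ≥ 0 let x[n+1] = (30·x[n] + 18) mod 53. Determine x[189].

6

We have x[0] = 42; x[1] = 6; x[2] = 39; x[3] = 22; x[4] = 42.
Since x[4] = x[0] = 42, the sequence is periodic with period 4.
(189 - 0) mod 4 = 1, so x[189] = x[1] = 6.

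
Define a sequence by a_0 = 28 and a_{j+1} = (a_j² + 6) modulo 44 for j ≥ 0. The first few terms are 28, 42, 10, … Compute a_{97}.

10

Computing terms: a_0 = 28,  a_1 = 42,  a_2 = 10,  a_3 = 18,  a_4 = 22,  a_5 = 6,  a_6 = 42.
Since a_6 = a_1 = 42, the sequence is eventually periodic: after a pre-period of length 1 it cycles with period 5.
For j ≥ 1, a_j depends only on (j - 1) mod 5. (97 - 1) mod 5 = 1, so a_{97} = a_2 = 10.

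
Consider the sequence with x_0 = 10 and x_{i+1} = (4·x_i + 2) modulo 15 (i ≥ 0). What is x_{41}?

Listing terms: x_0 = 10, x_1 = 12, x_2 = 5, x_3 = 7, x_4 = 0, x_5 = 2, x_6 = 10.
Since x_6 = x_0 = 10, the sequence is periodic with period 6.
So x_{41} = x_{0 + ((41-0) mod 6)} = x_5 = 2.

2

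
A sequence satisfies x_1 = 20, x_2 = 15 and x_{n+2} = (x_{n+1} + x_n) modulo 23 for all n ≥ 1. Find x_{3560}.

10

x_1 = 20; x_2 = 15; x_3 = 12; x_4 = 4; x_5 = 16; x_6 = 20; x_7 = 13; x_8 = 10; x_9 = 0; x_{10} = 10; x_{11} = 10; x_{12} = 20; x_{13} = 7; x_{14} = 4; x_{15} = 11; x_{16} = 15; x_{17} = 3; x_{18} = 18; x_{19} = 21; x_{20} = 16; x_{21} = 14; x_{22} = 7; x_{23} = 21; x_{24} = 5; x_{25} = 3; x_{26} = 8; x_{27} = 11; x_{28} = 19; x_{29} = 7; x_{30} = 3; x_{31} = 10; x_{32} = 13; x_{33} = 0; x_{34} = 13; x_{35} = 13; x_{36} = 3; x_{37} = 16; x_{38} = 19; x_{39} = 12; x_{40} = 8; x_{41} = 20; x_{42} = 5; x_{43} = 2; x_{44} = 7; x_{45} = 9; x_{46} = 16; x_{47} = 2; x_{48} = 18; x_{49} = 20; x_{50} = 15.
The sequence repeats with period 48.
(3560 - 1) mod 48 = 7, so x_{3560} = x_8 = 10.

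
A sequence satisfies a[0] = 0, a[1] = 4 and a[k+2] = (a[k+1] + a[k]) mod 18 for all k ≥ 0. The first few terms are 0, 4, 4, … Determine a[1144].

6

We have a[0] = 0,  a[1] = 4,  a[2] = 4,  a[3] = 8,  a[4] = 12,  a[5] = 2,  a[6] = 14,  a[7] = 16,  a[8] = 12,  a[9] = 10,  a[10] = 4,  a[11] = 14,  a[12] = 0,  a[13] = 14,  a[14] = 14,  a[15] = 10,  a[16] = 6,  a[17] = 16,  a[18] = 4,  a[19] = 2,  a[20] = 6,  a[21] = 8,  a[22] = 14,  a[23] = 4,  a[24] = 0,  a[25] = 4.
The sequence repeats with period 24.
So a[1144] = a[0 + ((1144-0) mod 24)] = a[16] = 6.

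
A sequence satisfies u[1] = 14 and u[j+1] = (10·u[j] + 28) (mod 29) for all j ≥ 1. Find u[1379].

We have u[1] = 14; u[2] = 23; u[3] = 26; u[4] = 27; u[5] = 8; u[6] = 21; u[7] = 6; u[8] = 1; u[9] = 9; u[10] = 2; u[11] = 19; u[12] = 15; u[13] = 4; u[14] = 10; u[15] = 12; u[16] = 3; u[17] = 0; u[18] = 28; u[19] = 18; u[20] = 5; u[21] = 20; u[22] = 25; u[23] = 17; u[24] = 24; u[25] = 7; u[26] = 11; u[27] = 22; u[28] = 16; u[29] = 14.
The sequence repeats with period 28.
So u[1379] = u[1 + ((1379-1) mod 28)] = u[7] = 6.

6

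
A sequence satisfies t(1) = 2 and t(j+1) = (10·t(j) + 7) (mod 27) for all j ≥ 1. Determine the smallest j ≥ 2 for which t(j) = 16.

t(1) = 2,  t(2) = 0,  t(3) = 7,  t(4) = 23,  t(5) = 21,  t(6) = 1,  t(7) = 17,  t(8) = 15,  t(9) = 22,  t(10) = 11,  t(11) = 9,  t(12) = 16,  t(13) = 5,  t(14) = 3,  t(15) = 10,  t(16) = 26,  t(17) = 24,  t(18) = 4,  t(19) = 20,  t(20) = 18,  t(21) = 25,  t(22) = 14,  t(23) = 12,  t(24) = 19,  t(25) = 8,  t(26) = 6,  t(27) = 13,  t(28) = 2.
The sequence repeats with period 27.
The value 16 first appears (with j ≥ 2) at t(12).

12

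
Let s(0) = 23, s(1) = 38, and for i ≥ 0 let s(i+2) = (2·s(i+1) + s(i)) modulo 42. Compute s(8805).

40

We have s(0) = 23,  s(1) = 38,  s(2) = 15,  s(3) = 26,  s(4) = 25,  s(5) = 34,  s(6) = 9,  s(7) = 10,  s(8) = 29,  s(9) = 26,  s(10) = 39,  s(11) = 20,  s(12) = 37,  s(13) = 10,  s(14) = 15,  s(15) = 40,  s(16) = 11,  s(17) = 20,  s(18) = 9,  s(19) = 38,  s(20) = 1,  s(21) = 40,  s(22) = 39,  s(23) = 34,  s(24) = 23,  s(25) = 38.
Since (s(24), s(25)) = (s(0), s(1)) = (23, 38) (two consecutive terms determine the rest), the sequence is periodic with period 24.
So s(8805) = s(0 + ((8805-0) mod 24)) = s(21) = 40.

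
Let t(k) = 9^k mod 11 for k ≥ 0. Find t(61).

9

t(0) = 1; t(1) = 9; t(2) = 4; t(3) = 3; t(4) = 5; t(5) = 1.
The sequence repeats with period 5.
So t(61) = t(0 + ((61-0) mod 5)) = t(1) = 9.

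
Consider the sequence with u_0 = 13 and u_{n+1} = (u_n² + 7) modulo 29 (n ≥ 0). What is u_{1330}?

7

u_0 = 13, u_1 = 2, u_2 = 11, u_3 = 12, u_4 = 6, u_5 = 14, u_6 = 0, u_7 = 7, u_8 = 27, u_9 = 11.
Since u_9 = u_2 = 11, the sequence is eventually periodic: after a pre-period of length 2 it cycles with period 7.
For n ≥ 2, u_n depends only on (n - 2) mod 7. (1330 - 2) mod 7 = 5, so u_{1330} = u_7 = 7.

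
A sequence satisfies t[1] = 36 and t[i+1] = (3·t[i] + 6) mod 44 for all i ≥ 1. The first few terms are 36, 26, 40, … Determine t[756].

14

Computing terms: t[1] = 36; t[2] = 26; t[3] = 40; t[4] = 38; t[5] = 32; t[6] = 14; t[7] = 4; t[8] = 18; t[9] = 16; t[10] = 10; t[11] = 36.
Since t[11] = t[1] = 36, the sequence is periodic with period 10.
(756 - 1) mod 10 = 5, so t[756] = t[6] = 14.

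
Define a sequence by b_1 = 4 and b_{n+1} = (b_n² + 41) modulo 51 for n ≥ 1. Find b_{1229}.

b_1 = 4, b_2 = 6, b_3 = 26, b_4 = 3, b_5 = 50, b_6 = 42, b_7 = 20, b_8 = 33, b_9 = 8, b_{10} = 3.
Since b_{10} = b_4 = 3, the sequence is eventually periodic: after a pre-period of length 3 it cycles with period 6.
For n ≥ 4, b_n depends only on (n - 4) mod 6. (1229 - 4) mod 6 = 1, so b_{1229} = b_5 = 50.

50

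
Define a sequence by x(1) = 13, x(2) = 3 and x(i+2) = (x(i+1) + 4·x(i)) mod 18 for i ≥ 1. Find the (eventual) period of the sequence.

24

x(1) = 13,  x(2) = 3,  x(3) = 1,  x(4) = 13,  x(5) = 17,  x(6) = 15,  x(7) = 11,  x(8) = 17,  x(9) = 7,  x(10) = 3,  x(11) = 13,  x(12) = 7,  x(13) = 5,  x(14) = 15,  x(15) = 17,  x(16) = 5,  x(17) = 1,  x(18) = 3,  x(19) = 7,  x(20) = 1,  x(21) = 11,  x(22) = 15,  x(23) = 5,  x(24) = 11,  x(25) = 13,  x(26) = 3.
The sequence repeats with period 24.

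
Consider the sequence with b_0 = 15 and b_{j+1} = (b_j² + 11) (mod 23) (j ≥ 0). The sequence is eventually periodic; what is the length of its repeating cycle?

3

Computing terms: b_0 = 15; b_1 = 6; b_2 = 1; b_3 = 12; b_4 = 17; b_5 = 1.
Since b_5 = b_2 = 1, the sequence is eventually periodic: after a pre-period of length 2 it cycles with period 3.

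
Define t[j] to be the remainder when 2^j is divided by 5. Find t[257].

Listing terms: t[0] = 1; t[1] = 2; t[2] = 4; t[3] = 3; t[4] = 1.
Since t[4] = t[0] = 1, the sequence is periodic with period 4.
(257 - 0) mod 4 = 1, so t[257] = t[1] = 2.

2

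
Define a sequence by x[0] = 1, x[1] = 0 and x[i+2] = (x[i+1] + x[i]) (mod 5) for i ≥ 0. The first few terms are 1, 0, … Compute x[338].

Listing terms: x[0] = 1; x[1] = 0; x[2] = 1; x[3] = 1; x[4] = 2; x[5] = 3; x[6] = 0; x[7] = 3; x[8] = 3; x[9] = 1; x[10] = 4; x[11] = 0; x[12] = 4; x[13] = 4; x[14] = 3; x[15] = 2; x[16] = 0; x[17] = 2; x[18] = 2; x[19] = 4; x[20] = 1; x[21] = 0.
Since (x[20], x[21]) = (x[0], x[1]) = (1, 0) (two consecutive terms determine the rest), the sequence is periodic with period 20.
So x[338] = x[0 + ((338-0) mod 20)] = x[18] = 2.

2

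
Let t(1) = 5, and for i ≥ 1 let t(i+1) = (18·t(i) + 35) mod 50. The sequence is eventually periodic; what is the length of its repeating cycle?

Computing terms: t(1) = 5,  t(2) = 25,  t(3) = 35,  t(4) = 15,  t(5) = 5.
The sequence repeats with period 4.

4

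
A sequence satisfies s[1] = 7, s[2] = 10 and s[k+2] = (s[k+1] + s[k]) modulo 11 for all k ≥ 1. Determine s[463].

We have s[1] = 7; s[2] = 10; s[3] = 6; s[4] = 5; s[5] = 0; s[6] = 5; s[7] = 5; s[8] = 10; s[9] = 4; s[10] = 3; s[11] = 7; s[12] = 10.
The sequence repeats with period 10.
So s[463] = s[1 + ((463-1) mod 10)] = s[3] = 6.

6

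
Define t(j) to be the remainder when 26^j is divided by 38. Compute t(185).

30

We have t(1) = 26,  t(2) = 30,  t(3) = 20,  t(4) = 26.
Since t(4) = t(1) = 26, the sequence is periodic with period 3.
So t(185) = t(1 + ((185-1) mod 3)) = t(2) = 30.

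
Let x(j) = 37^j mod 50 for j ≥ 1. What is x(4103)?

Computing terms: x(1) = 37, x(2) = 19, x(3) = 3, x(4) = 11, x(5) = 7, x(6) = 9, x(7) = 33, x(8) = 21, x(9) = 27, x(10) = 49, x(11) = 13, x(12) = 31, x(13) = 47, x(14) = 39, x(15) = 43, x(16) = 41, x(17) = 17, x(18) = 29, x(19) = 23, x(20) = 1, x(21) = 37.
Since x(21) = x(1) = 37, the sequence is periodic with period 20.
(4103 - 1) mod 20 = 2, so x(4103) = x(3) = 3.

3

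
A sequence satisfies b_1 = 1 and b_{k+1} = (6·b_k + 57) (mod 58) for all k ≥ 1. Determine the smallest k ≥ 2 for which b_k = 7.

We have b_1 = 1; b_2 = 5; b_3 = 29; b_4 = 57; b_5 = 51; b_6 = 15; b_7 = 31; b_8 = 11; b_9 = 7; b_{10} = 41; b_{11} = 13; b_{12} = 19; b_{13} = 55; b_{14} = 39; b_{15} = 1.
Since b_{15} = b_1 = 1, the sequence is periodic with period 14.
The value 7 first appears (with k ≥ 2) at b_9.

9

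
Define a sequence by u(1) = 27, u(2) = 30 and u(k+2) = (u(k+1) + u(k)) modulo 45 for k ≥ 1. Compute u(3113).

u(1) = 27, u(2) = 30, u(3) = 12, u(4) = 42, u(5) = 9, u(6) = 6, u(7) = 15, u(8) = 21, u(9) = 36, u(10) = 12, u(11) = 3, u(12) = 15, u(13) = 18, u(14) = 33, u(15) = 6, u(16) = 39, u(17) = 0, u(18) = 39, u(19) = 39, u(20) = 33, u(21) = 27, u(22) = 15, u(23) = 42, u(24) = 12, u(25) = 9, u(26) = 21, u(27) = 30, u(28) = 6, u(29) = 36, u(30) = 42, u(31) = 33, u(32) = 30, u(33) = 18, u(34) = 3, u(35) = 21, u(36) = 24, u(37) = 0, u(38) = 24, u(39) = 24, u(40) = 3, u(41) = 27, u(42) = 30.
The sequence repeats with period 40.
(3113 - 1) mod 40 = 32, so u(3113) = u(33) = 18.

18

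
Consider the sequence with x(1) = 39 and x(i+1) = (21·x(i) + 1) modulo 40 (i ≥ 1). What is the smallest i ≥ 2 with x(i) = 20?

2

Computing terms: x(1) = 39, x(2) = 20, x(3) = 21, x(4) = 2, x(5) = 3, x(6) = 24, x(7) = 25, x(8) = 6, x(9) = 7, x(10) = 28, x(11) = 29, x(12) = 10, x(13) = 11, x(14) = 32, x(15) = 33, x(16) = 14, x(17) = 15, x(18) = 36, x(19) = 37, x(20) = 18, x(21) = 19, x(22) = 0, x(23) = 1, x(24) = 22, x(25) = 23, x(26) = 4, x(27) = 5, x(28) = 26, x(29) = 27, x(30) = 8, x(31) = 9, x(32) = 30, x(33) = 31, x(34) = 12, x(35) = 13, x(36) = 34, x(37) = 35, x(38) = 16, x(39) = 17, x(40) = 38, x(41) = 39.
Since x(41) = x(1) = 39, the sequence is periodic with period 40.
The value 20 first appears (with i ≥ 2) at x(2).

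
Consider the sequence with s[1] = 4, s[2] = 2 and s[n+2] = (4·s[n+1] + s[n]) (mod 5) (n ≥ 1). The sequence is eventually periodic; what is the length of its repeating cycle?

Listing terms: s[1] = 4, s[2] = 2, s[3] = 2, s[4] = 0, s[5] = 2, s[6] = 3, s[7] = 4, s[8] = 4, s[9] = 0, s[10] = 4, s[11] = 1, s[12] = 3, s[13] = 3, s[14] = 0, s[15] = 3, s[16] = 2, s[17] = 1, s[18] = 1, s[19] = 0, s[20] = 1, s[21] = 4, s[22] = 2.
The sequence repeats with period 20.

20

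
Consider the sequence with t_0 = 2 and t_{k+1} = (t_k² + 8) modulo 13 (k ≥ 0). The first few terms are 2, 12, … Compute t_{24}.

We have t_0 = 2, t_1 = 12, t_2 = 9, t_3 = 11, t_4 = 12.
Since t_4 = t_1 = 12, the sequence is eventually periodic: after a pre-period of length 1 it cycles with period 3.
For k ≥ 1, t_k depends only on (k - 1) mod 3. (24 - 1) mod 3 = 2, so t_{24} = t_3 = 11.

11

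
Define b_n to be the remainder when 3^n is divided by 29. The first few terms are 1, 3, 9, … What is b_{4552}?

We have b_0 = 1; b_1 = 3; b_2 = 9; b_3 = 27; b_4 = 23; b_5 = 11; b_6 = 4; b_7 = 12; b_8 = 7; b_9 = 21; b_{10} = 5; b_{11} = 15; b_{12} = 16; b_{13} = 19; b_{14} = 28; b_{15} = 26; b_{16} = 20; b_{17} = 2; b_{18} = 6; b_{19} = 18; b_{20} = 25; b_{21} = 17; b_{22} = 22; b_{23} = 8; b_{24} = 24; b_{25} = 14; b_{26} = 13; b_{27} = 10; b_{28} = 1.
The sequence repeats with period 28.
So b_{4552} = b_{0 + ((4552-0) mod 28)} = b_{16} = 20.

20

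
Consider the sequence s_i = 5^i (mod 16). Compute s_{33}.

We have s_0 = 1,  s_1 = 5,  s_2 = 9,  s_3 = 13,  s_4 = 1.
Since s_4 = s_0 = 1, the sequence is periodic with period 4.
So s_{33} = s_{0 + ((33-0) mod 4)} = s_1 = 5.

5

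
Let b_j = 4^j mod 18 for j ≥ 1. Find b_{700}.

Listing terms: b_1 = 4, b_2 = 16, b_3 = 10, b_4 = 4.
Since b_4 = b_1 = 4, the sequence is periodic with period 3.
So b_{700} = b_{1 + ((700-1) mod 3)} = b_1 = 4.

4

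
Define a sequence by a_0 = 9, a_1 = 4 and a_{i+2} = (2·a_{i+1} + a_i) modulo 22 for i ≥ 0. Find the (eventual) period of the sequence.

24

a_0 = 9, a_1 = 4, a_2 = 17, a_3 = 16, a_4 = 5, a_5 = 4, a_6 = 13, a_7 = 8, a_8 = 7, a_9 = 0, a_{10} = 7, a_{11} = 14, a_{12} = 13, a_{13} = 18, a_{14} = 5, a_{15} = 6, a_{16} = 17, a_{17} = 18, a_{18} = 9, a_{19} = 14, a_{20} = 15, a_{21} = 0, a_{22} = 15, a_{23} = 8, a_{24} = 9, a_{25} = 4.
Since (a_{24}, a_{25}) = (a_0, a_1) = (9, 4) (two consecutive terms determine the rest), the sequence is periodic with period 24.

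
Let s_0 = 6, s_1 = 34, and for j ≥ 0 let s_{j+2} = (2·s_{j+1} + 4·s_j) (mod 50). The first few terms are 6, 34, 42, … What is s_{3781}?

24

Listing terms: s_0 = 6, s_1 = 34, s_2 = 42, s_3 = 20, s_4 = 8, s_5 = 46, s_6 = 24, s_7 = 32, s_8 = 10, s_9 = 48, s_{10} = 36, s_{11} = 14, s_{12} = 22, s_{13} = 0, s_{14} = 38, s_{15} = 26, s_{16} = 4, s_{17} = 12, s_{18} = 40, s_{19} = 28, s_{20} = 16, s_{21} = 44, s_{22} = 2, s_{23} = 30, s_{24} = 18, s_{25} = 6, s_{26} = 34.
Since (s_{25}, s_{26}) = (s_0, s_1) = (6, 34) (two consecutive terms determine the rest), the sequence is periodic with period 25.
So s_{3781} = s_{0 + ((3781-0) mod 25)} = s_6 = 24.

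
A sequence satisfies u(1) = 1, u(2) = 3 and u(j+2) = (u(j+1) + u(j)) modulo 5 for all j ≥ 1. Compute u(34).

3

We have u(1) = 1,  u(2) = 3,  u(3) = 4,  u(4) = 2,  u(5) = 1,  u(6) = 3.
The sequence repeats with period 4.
(34 - 1) mod 4 = 1, so u(34) = u(2) = 3.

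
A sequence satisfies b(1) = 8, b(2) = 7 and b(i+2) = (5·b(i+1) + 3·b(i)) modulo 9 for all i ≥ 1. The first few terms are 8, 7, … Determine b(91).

We have b(1) = 8,  b(2) = 7,  b(3) = 5,  b(4) = 1,  b(5) = 2,  b(6) = 4,  b(7) = 8,  b(8) = 7.
Since (b(7), b(8)) = (b(1), b(2)) = (8, 7) (two consecutive terms determine the rest), the sequence is periodic with period 6.
(91 - 1) mod 6 = 0, so b(91) = b(1) = 8.

8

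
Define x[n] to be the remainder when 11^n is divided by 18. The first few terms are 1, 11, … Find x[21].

17

Computing terms: x[0] = 1,  x[1] = 11,  x[2] = 13,  x[3] = 17,  x[4] = 7,  x[5] = 5,  x[6] = 1.
Since x[6] = x[0] = 1, the sequence is periodic with period 6.
(21 - 0) mod 6 = 3, so x[21] = x[3] = 17.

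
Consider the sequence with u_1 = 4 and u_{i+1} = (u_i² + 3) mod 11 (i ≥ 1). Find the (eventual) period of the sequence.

3

We have u_1 = 4, u_2 = 8, u_3 = 1, u_4 = 4.
Since u_4 = u_1 = 4, the sequence is periodic with period 3.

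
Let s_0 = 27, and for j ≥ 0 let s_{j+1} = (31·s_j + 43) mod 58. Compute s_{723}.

s_0 = 27, s_1 = 10, s_2 = 5, s_3 = 24, s_4 = 33, s_5 = 22, s_6 = 29, s_7 = 14, s_8 = 13, s_9 = 40, s_{10} = 7, s_{11} = 28, s_{12} = 41, s_{13} = 38, s_{14} = 3, s_{15} = 20, s_{16} = 25, s_{17} = 6, s_{18} = 55, s_{19} = 8, s_{20} = 1, s_{21} = 16, s_{22} = 17, s_{23} = 48, s_{24} = 23, s_{25} = 2, s_{26} = 47, s_{27} = 50, s_{28} = 27.
Since s_{28} = s_0 = 27, the sequence is periodic with period 28.
So s_{723} = s_{0 + ((723-0) mod 28)} = s_{23} = 48.

48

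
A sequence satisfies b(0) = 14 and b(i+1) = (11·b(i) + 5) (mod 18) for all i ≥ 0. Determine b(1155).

Computing terms: b(0) = 14, b(1) = 15, b(2) = 8, b(3) = 3, b(4) = 2, b(5) = 9, b(6) = 14.
The sequence repeats with period 6.
(1155 - 0) mod 6 = 3, so b(1155) = b(3) = 3.

3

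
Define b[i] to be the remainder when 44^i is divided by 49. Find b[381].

We have b[0] = 1,  b[1] = 44,  b[2] = 25,  b[3] = 22,  b[4] = 37,  b[5] = 11,  b[6] = 43,  b[7] = 30,  b[8] = 46,  b[9] = 15,  b[10] = 23,  b[11] = 32,  b[12] = 36,  b[13] = 16,  b[14] = 18,  b[15] = 8,  b[16] = 9,  b[17] = 4,  b[18] = 29,  b[19] = 2,  b[20] = 39,  b[21] = 1.
The sequence repeats with period 21.
So b[381] = b[0 + ((381-0) mod 21)] = b[3] = 22.

22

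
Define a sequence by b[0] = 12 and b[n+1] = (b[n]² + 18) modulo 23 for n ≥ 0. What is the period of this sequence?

3

Computing terms: b[0] = 12; b[1] = 1; b[2] = 19; b[3] = 11; b[4] = 1.
Since b[4] = b[1] = 1, the sequence is eventually periodic: after a pre-period of length 1 it cycles with period 3.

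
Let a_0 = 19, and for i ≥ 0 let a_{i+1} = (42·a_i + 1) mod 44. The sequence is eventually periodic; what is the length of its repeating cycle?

5

Listing terms: a_0 = 19; a_1 = 7; a_2 = 31; a_3 = 27; a_4 = 35; a_5 = 19.
The sequence repeats with period 5.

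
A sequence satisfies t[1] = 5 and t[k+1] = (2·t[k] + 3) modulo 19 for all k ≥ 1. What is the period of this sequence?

Listing terms: t[1] = 5, t[2] = 13, t[3] = 10, t[4] = 4, t[5] = 11, t[6] = 6, t[7] = 15, t[8] = 14, t[9] = 12, t[10] = 8, t[11] = 0, t[12] = 3, t[13] = 9, t[14] = 2, t[15] = 7, t[16] = 17, t[17] = 18, t[18] = 1, t[19] = 5.
Since t[19] = t[1] = 5, the sequence is periodic with period 18.

18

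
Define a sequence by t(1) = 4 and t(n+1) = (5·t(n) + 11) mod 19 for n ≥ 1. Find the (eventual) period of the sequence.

Computing terms: t(1) = 4, t(2) = 12, t(3) = 14, t(4) = 5, t(5) = 17, t(6) = 1, t(7) = 16, t(8) = 15, t(9) = 10, t(10) = 4.
Since t(10) = t(1) = 4, the sequence is periodic with period 9.

9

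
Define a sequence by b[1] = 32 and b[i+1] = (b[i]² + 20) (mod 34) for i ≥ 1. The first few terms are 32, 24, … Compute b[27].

Listing terms: b[1] = 32, b[2] = 24, b[3] = 18, b[4] = 4, b[5] = 2, b[6] = 24.
Since b[6] = b[2] = 24, the sequence is eventually periodic: after a pre-period of length 1 it cycles with period 4.
For i ≥ 2, b[i] depends only on (i - 2) mod 4. (27 - 2) mod 4 = 1, so b[27] = b[3] = 18.

18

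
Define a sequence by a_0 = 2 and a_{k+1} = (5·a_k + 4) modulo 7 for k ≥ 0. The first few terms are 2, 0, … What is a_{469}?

0

a_0 = 2,  a_1 = 0,  a_2 = 4,  a_3 = 3,  a_4 = 5,  a_5 = 1,  a_6 = 2.
The sequence repeats with period 6.
So a_{469} = a_{0 + ((469-0) mod 6)} = a_1 = 0.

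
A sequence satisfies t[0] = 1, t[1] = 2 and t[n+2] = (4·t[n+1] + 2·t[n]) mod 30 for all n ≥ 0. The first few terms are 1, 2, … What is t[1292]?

16

t[0] = 1; t[1] = 2; t[2] = 10; t[3] = 14; t[4] = 16; t[5] = 2; t[6] = 10.
Since (t[5], t[6]) = (t[1], t[2]) = (2, 10) (two consecutive terms determine the rest), the sequence is eventually periodic: after a pre-period of length 1 it cycles with period 4.
For n ≥ 1, t[n] depends only on (n - 1) mod 4. (1292 - 1) mod 4 = 3, so t[1292] = t[4] = 16.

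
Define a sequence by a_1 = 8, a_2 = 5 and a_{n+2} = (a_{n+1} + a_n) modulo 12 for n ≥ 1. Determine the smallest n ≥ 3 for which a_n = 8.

Computing terms: a_1 = 8,  a_2 = 5,  a_3 = 1,  a_4 = 6,  a_5 = 7,  a_6 = 1,  a_7 = 8,  a_8 = 9,  a_9 = 5,  a_{10} = 2,  a_{11} = 7,  a_{12} = 9,  a_{13} = 4,  a_{14} = 1,  a_{15} = 5,  a_{16} = 6,  a_{17} = 11,  a_{18} = 5,  a_{19} = 4,  a_{20} = 9,  a_{21} = 1,  a_{22} = 10,  a_{23} = 11,  a_{24} = 9,  a_{25} = 8,  a_{26} = 5.
Since (a_{25}, a_{26}) = (a_1, a_2) = (8, 5) (two consecutive terms determine the rest), the sequence is periodic with period 24.
The value 8 first appears (with n ≥ 3) at a_7.

7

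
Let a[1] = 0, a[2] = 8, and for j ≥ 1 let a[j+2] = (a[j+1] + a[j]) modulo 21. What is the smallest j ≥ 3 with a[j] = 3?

5

Listing terms: a[1] = 0, a[2] = 8, a[3] = 8, a[4] = 16, a[5] = 3, a[6] = 19, a[7] = 1, a[8] = 20, a[9] = 0, a[10] = 20, a[11] = 20, a[12] = 19, a[13] = 18, a[14] = 16, a[15] = 13, a[16] = 8, a[17] = 0, a[18] = 8.
The sequence repeats with period 16.
The value 3 first appears (with j ≥ 3) at a[5].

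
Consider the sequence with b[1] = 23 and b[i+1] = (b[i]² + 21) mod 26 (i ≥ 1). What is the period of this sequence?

Listing terms: b[1] = 23,  b[2] = 4,  b[3] = 11,  b[4] = 12,  b[5] = 9,  b[6] = 24,  b[7] = 25,  b[8] = 22,  b[9] = 11.
Since b[9] = b[3] = 11, the sequence is eventually periodic: after a pre-period of length 2 it cycles with period 6.

6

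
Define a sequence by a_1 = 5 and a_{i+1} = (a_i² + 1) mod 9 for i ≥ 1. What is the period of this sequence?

Listing terms: a_1 = 5, a_2 = 8, a_3 = 2, a_4 = 5.
The sequence repeats with period 3.

3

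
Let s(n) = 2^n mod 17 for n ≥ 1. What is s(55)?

s(1) = 2,  s(2) = 4,  s(3) = 8,  s(4) = 16,  s(5) = 15,  s(6) = 13,  s(7) = 9,  s(8) = 1,  s(9) = 2.
Since s(9) = s(1) = 2, the sequence is periodic with period 8.
(55 - 1) mod 8 = 6, so s(55) = s(7) = 9.

9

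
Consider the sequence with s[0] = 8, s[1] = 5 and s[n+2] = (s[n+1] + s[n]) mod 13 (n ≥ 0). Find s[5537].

Computing terms: s[0] = 8,  s[1] = 5,  s[2] = 0,  s[3] = 5,  s[4] = 5,  s[5] = 10,  s[6] = 2,  s[7] = 12,  s[8] = 1,  s[9] = 0,  s[10] = 1,  s[11] = 1,  s[12] = 2,  s[13] = 3,  s[14] = 5,  s[15] = 8,  s[16] = 0,  s[17] = 8,  s[18] = 8,  s[19] = 3,  s[20] = 11,  s[21] = 1,  s[22] = 12,  s[23] = 0,  s[24] = 12,  s[25] = 12,  s[26] = 11,  s[27] = 10,  s[28] = 8,  s[29] = 5.
Since (s[28], s[29]) = (s[0], s[1]) = (8, 5) (two consecutive terms determine the rest), the sequence is periodic with period 28.
So s[5537] = s[0 + ((5537-0) mod 28)] = s[21] = 1.

1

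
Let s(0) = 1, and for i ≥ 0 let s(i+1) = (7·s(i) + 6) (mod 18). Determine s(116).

s(0) = 1,  s(1) = 13,  s(2) = 7,  s(3) = 1.
Since s(3) = s(0) = 1, the sequence is periodic with period 3.
So s(116) = s(0 + ((116-0) mod 3)) = s(2) = 7.

7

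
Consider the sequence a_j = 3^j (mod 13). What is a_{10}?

3

We have a_1 = 3; a_2 = 9; a_3 = 1; a_4 = 3.
Since a_4 = a_1 = 3, the sequence is periodic with period 3.
(10 - 1) mod 3 = 0, so a_{10} = a_1 = 3.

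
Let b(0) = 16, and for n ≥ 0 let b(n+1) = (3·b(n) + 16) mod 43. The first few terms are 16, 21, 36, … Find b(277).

Listing terms: b(0) = 16, b(1) = 21, b(2) = 36, b(3) = 38, b(4) = 1, b(5) = 19, b(6) = 30, b(7) = 20, b(8) = 33, b(9) = 29, b(10) = 17, b(11) = 24, b(12) = 2, b(13) = 22, b(14) = 39, b(15) = 4, b(16) = 28, b(17) = 14, b(18) = 15, b(19) = 18, b(20) = 27, b(21) = 11, b(22) = 6, b(23) = 34, b(24) = 32, b(25) = 26, b(26) = 8, b(27) = 40, b(28) = 7, b(29) = 37, b(30) = 41, b(31) = 10, b(32) = 3, b(33) = 25, b(34) = 5, b(35) = 31, b(36) = 23, b(37) = 42, b(38) = 13, b(39) = 12, b(40) = 9, b(41) = 0, b(42) = 16.
Since b(42) = b(0) = 16, the sequence is periodic with period 42.
(277 - 0) mod 42 = 25, so b(277) = b(25) = 26.

26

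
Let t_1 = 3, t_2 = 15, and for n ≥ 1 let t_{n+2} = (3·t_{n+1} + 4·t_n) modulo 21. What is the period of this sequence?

We have t_1 = 3; t_2 = 15; t_3 = 15; t_4 = 0; t_5 = 18; t_6 = 12; t_7 = 3; t_8 = 15.
The sequence repeats with period 6.

6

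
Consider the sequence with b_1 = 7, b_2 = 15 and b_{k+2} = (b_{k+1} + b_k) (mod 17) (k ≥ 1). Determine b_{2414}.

b_1 = 7,  b_2 = 15,  b_3 = 5,  b_4 = 3,  b_5 = 8,  b_6 = 11,  b_7 = 2,  b_8 = 13,  b_9 = 15,  b_{10} = 11,  b_{11} = 9,  b_{12} = 3,  b_{13} = 12,  b_{14} = 15,  b_{15} = 10,  b_{16} = 8,  b_{17} = 1,  b_{18} = 9,  b_{19} = 10,  b_{20} = 2,  b_{21} = 12,  b_{22} = 14,  b_{23} = 9,  b_{24} = 6,  b_{25} = 15,  b_{26} = 4,  b_{27} = 2,  b_{28} = 6,  b_{29} = 8,  b_{30} = 14,  b_{31} = 5,  b_{32} = 2,  b_{33} = 7,  b_{34} = 9,  b_{35} = 16,  b_{36} = 8,  b_{37} = 7,  b_{38} = 15.
The sequence repeats with period 36.
So b_{2414} = b_{1 + ((2414-1) mod 36)} = b_2 = 15.

15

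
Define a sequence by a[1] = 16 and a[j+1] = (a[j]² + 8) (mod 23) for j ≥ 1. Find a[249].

Computing terms: a[1] = 16,  a[2] = 11,  a[3] = 14,  a[4] = 20,  a[5] = 17,  a[6] = 21,  a[7] = 12,  a[8] = 14.
Since a[8] = a[3] = 14, the sequence is eventually periodic: after a pre-period of length 2 it cycles with period 5.
For j ≥ 3, a[j] depends only on (j - 3) mod 5. (249 - 3) mod 5 = 1, so a[249] = a[4] = 20.

20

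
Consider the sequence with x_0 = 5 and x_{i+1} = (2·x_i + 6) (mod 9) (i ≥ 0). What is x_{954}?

5

Listing terms: x_0 = 5, x_1 = 7, x_2 = 2, x_3 = 1, x_4 = 8, x_5 = 4, x_6 = 5.
Since x_6 = x_0 = 5, the sequence is periodic with period 6.
So x_{954} = x_{0 + ((954-0) mod 6)} = x_0 = 5.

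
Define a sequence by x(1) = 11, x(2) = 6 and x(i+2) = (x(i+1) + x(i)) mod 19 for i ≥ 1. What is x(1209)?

Listing terms: x(1) = 11; x(2) = 6; x(3) = 17; x(4) = 4; x(5) = 2; x(6) = 6; x(7) = 8; x(8) = 14; x(9) = 3; x(10) = 17; x(11) = 1; x(12) = 18; x(13) = 0; x(14) = 18; x(15) = 18; x(16) = 17; x(17) = 16; x(18) = 14; x(19) = 11; x(20) = 6.
The sequence repeats with period 18.
So x(1209) = x(1 + ((1209-1) mod 18)) = x(3) = 17.

17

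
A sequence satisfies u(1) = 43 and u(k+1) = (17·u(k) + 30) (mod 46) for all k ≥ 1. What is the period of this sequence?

Listing terms: u(1) = 43; u(2) = 25; u(3) = 41; u(4) = 37; u(5) = 15; u(6) = 9; u(7) = 45; u(8) = 13; u(9) = 21; u(10) = 19; u(11) = 31; u(12) = 5; u(13) = 23; u(14) = 7; u(15) = 11; u(16) = 33; u(17) = 39; u(18) = 3; u(19) = 35; u(20) = 27; u(21) = 29; u(22) = 17; u(23) = 43.
Since u(23) = u(1) = 43, the sequence is periodic with period 22.

22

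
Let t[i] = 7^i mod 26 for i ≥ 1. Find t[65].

11

t[1] = 7, t[2] = 23, t[3] = 5, t[4] = 9, t[5] = 11, t[6] = 25, t[7] = 19, t[8] = 3, t[9] = 21, t[10] = 17, t[11] = 15, t[12] = 1, t[13] = 7.
The sequence repeats with period 12.
(65 - 1) mod 12 = 4, so t[65] = t[5] = 11.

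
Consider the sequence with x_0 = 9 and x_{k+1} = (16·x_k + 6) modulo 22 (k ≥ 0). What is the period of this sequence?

5

Computing terms: x_0 = 9; x_1 = 18; x_2 = 8; x_3 = 2; x_4 = 16; x_5 = 20; x_6 = 18.
Since x_6 = x_1 = 18, the sequence is eventually periodic: after a pre-period of length 1 it cycles with period 5.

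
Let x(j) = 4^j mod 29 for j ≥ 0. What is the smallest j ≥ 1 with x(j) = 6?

Listing terms: x(0) = 1, x(1) = 4, x(2) = 16, x(3) = 6, x(4) = 24, x(5) = 9, x(6) = 7, x(7) = 28, x(8) = 25, x(9) = 13, x(10) = 23, x(11) = 5, x(12) = 20, x(13) = 22, x(14) = 1.
Since x(14) = x(0) = 1, the sequence is periodic with period 14.
The value 6 first appears (with j ≥ 1) at x(3).

3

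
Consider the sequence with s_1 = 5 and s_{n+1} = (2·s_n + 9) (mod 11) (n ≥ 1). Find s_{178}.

We have s_1 = 5; s_2 = 8; s_3 = 3; s_4 = 4; s_5 = 6; s_6 = 10; s_7 = 7; s_8 = 1; s_9 = 0; s_{10} = 9; s_{11} = 5.
The sequence repeats with period 10.
So s_{178} = s_{1 + ((178-1) mod 10)} = s_8 = 1.

1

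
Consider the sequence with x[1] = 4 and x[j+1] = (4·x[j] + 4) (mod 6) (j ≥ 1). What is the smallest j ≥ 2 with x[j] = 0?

3

We have x[1] = 4,  x[2] = 2,  x[3] = 0,  x[4] = 4.
The sequence repeats with period 3.
The value 0 first appears (with j ≥ 2) at x[3].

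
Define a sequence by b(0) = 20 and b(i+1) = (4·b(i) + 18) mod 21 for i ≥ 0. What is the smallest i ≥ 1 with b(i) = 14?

b(0) = 20; b(1) = 14; b(2) = 11; b(3) = 20.
The sequence repeats with period 3.
The value 14 first appears (with i ≥ 1) at b(1).

1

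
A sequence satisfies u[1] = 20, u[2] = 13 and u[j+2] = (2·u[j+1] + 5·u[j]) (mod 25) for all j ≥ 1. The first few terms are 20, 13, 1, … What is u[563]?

Listing terms: u[1] = 20; u[2] = 13; u[3] = 1; u[4] = 17; u[5] = 14; u[6] = 13; u[7] = 21; u[8] = 7; u[9] = 19; u[10] = 23; u[11] = 16; u[12] = 22; u[13] = 24; u[14] = 8; u[15] = 11; u[16] = 12; u[17] = 4; u[18] = 18; u[19] = 6; u[20] = 2; u[21] = 9; u[22] = 3; u[23] = 1; u[24] = 17.
Since (u[23], u[24]) = (u[3], u[4]) = (1, 17) (two consecutive terms determine the rest), the sequence is eventually periodic: after a pre-period of length 2 it cycles with period 20.
For j ≥ 3, u[j] depends only on (j - 3) mod 20. (563 - 3) mod 20 = 0, so u[563] = u[3] = 1.

1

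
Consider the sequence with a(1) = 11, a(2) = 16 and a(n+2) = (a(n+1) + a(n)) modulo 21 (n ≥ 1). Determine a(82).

16

Listing terms: a(1) = 11; a(2) = 16; a(3) = 6; a(4) = 1; a(5) = 7; a(6) = 8; a(7) = 15; a(8) = 2; a(9) = 17; a(10) = 19; a(11) = 15; a(12) = 13; a(13) = 7; a(14) = 20; a(15) = 6; a(16) = 5; a(17) = 11; a(18) = 16.
Since (a(17), a(18)) = (a(1), a(2)) = (11, 16) (two consecutive terms determine the rest), the sequence is periodic with period 16.
So a(82) = a(1 + ((82-1) mod 16)) = a(2) = 16.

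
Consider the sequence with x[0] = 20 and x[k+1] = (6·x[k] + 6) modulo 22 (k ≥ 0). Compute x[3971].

x[0] = 20; x[1] = 16; x[2] = 14; x[3] = 2; x[4] = 18; x[5] = 4; x[6] = 8; x[7] = 10; x[8] = 0; x[9] = 6; x[10] = 20.
The sequence repeats with period 10.
(3971 - 0) mod 10 = 1, so x[3971] = x[1] = 16.

16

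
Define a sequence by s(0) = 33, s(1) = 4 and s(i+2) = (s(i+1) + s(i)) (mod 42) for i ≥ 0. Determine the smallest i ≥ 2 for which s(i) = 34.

31

s(0) = 33; s(1) = 4; s(2) = 37; s(3) = 41; s(4) = 36; s(5) = 35; s(6) = 29; s(7) = 22; s(8) = 9; s(9) = 31; s(10) = 40; s(11) = 29; s(12) = 27; s(13) = 14; s(14) = 41; s(15) = 13; s(16) = 12; s(17) = 25; s(18) = 37; s(19) = 20; s(20) = 15; s(21) = 35; s(22) = 8; s(23) = 1; s(24) = 9; s(25) = 10; s(26) = 19; s(27) = 29; s(28) = 6; s(29) = 35; s(30) = 41; s(31) = 34; s(32) = 33; s(33) = 25; s(34) = 16; s(35) = 41; s(36) = 15; s(37) = 14; s(38) = 29; s(39) = 1; s(40) = 30; s(41) = 31; s(42) = 19; s(43) = 8; s(44) = 27; s(45) = 35; s(46) = 20; s(47) = 13; s(48) = 33; s(49) = 4.
The sequence repeats with period 48.
The value 34 first appears (with i ≥ 2) at s(31).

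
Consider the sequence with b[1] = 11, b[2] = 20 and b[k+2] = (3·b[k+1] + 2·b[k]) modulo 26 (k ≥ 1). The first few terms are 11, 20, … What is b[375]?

4

b[1] = 11, b[2] = 20, b[3] = 4, b[4] = 0, b[5] = 8, b[6] = 24, b[7] = 10, b[8] = 0, b[9] = 20, b[10] = 8, b[11] = 12, b[12] = 0, b[13] = 24, b[14] = 20, b[15] = 4.
Since (b[14], b[15]) = (b[2], b[3]) = (20, 4) (two consecutive terms determine the rest), the sequence is eventually periodic: after a pre-period of length 1 it cycles with period 12.
For k ≥ 2, b[k] depends only on (k - 2) mod 12. (375 - 2) mod 12 = 1, so b[375] = b[3] = 4.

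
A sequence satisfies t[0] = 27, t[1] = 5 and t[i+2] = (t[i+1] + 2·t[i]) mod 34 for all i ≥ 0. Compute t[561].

5

Computing terms: t[0] = 27, t[1] = 5, t[2] = 25, t[3] = 1, t[4] = 17, t[5] = 19, t[6] = 19, t[7] = 23, t[8] = 27, t[9] = 5.
The sequence repeats with period 8.
(561 - 0) mod 8 = 1, so t[561] = t[1] = 5.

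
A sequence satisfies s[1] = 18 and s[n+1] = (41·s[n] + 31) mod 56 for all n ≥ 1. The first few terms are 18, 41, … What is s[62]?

13

s[1] = 18, s[2] = 41, s[3] = 32, s[4] = 55, s[5] = 46, s[6] = 13, s[7] = 4, s[8] = 27, s[9] = 18.
The sequence repeats with period 8.
(62 - 1) mod 8 = 5, so s[62] = s[6] = 13.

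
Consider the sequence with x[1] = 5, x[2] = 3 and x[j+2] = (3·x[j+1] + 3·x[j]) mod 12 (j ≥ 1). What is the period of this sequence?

x[1] = 5, x[2] = 3, x[3] = 0, x[4] = 9, x[5] = 3, x[6] = 0.
Since (x[5], x[6]) = (x[2], x[3]) = (3, 0) (two consecutive terms determine the rest), the sequence is eventually periodic: after a pre-period of length 1 it cycles with period 3.

3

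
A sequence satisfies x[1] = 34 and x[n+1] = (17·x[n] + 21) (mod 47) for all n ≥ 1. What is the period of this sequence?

23

We have x[1] = 34,  x[2] = 35,  x[3] = 5,  x[4] = 12,  x[5] = 37,  x[6] = 39,  x[7] = 26,  x[8] = 40,  x[9] = 43,  x[10] = 0,  x[11] = 21,  x[12] = 2,  x[13] = 8,  x[14] = 16,  x[15] = 11,  x[16] = 20,  x[17] = 32,  x[18] = 1,  x[19] = 38,  x[20] = 9,  x[21] = 33,  x[22] = 18,  x[23] = 45,  x[24] = 34.
Since x[24] = x[1] = 34, the sequence is periodic with period 23.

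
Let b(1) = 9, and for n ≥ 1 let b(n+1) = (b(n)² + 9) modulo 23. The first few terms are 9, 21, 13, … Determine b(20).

Listing terms: b(1) = 9,  b(2) = 21,  b(3) = 13,  b(4) = 17,  b(5) = 22,  b(6) = 10,  b(7) = 17.
Since b(7) = b(4) = 17, the sequence is eventually periodic: after a pre-period of length 3 it cycles with period 3.
For n ≥ 4, b(n) depends only on (n - 4) mod 3. (20 - 4) mod 3 = 1, so b(20) = b(5) = 22.

22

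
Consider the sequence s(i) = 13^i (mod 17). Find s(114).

16

Computing terms: s(1) = 13; s(2) = 16; s(3) = 4; s(4) = 1; s(5) = 13.
The sequence repeats with period 4.
So s(114) = s(1 + ((114-1) mod 4)) = s(2) = 16.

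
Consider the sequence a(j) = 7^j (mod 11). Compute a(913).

Listing terms: a(1) = 7,  a(2) = 5,  a(3) = 2,  a(4) = 3,  a(5) = 10,  a(6) = 4,  a(7) = 6,  a(8) = 9,  a(9) = 8,  a(10) = 1,  a(11) = 7.
Since a(11) = a(1) = 7, the sequence is periodic with period 10.
So a(913) = a(1 + ((913-1) mod 10)) = a(3) = 2.

2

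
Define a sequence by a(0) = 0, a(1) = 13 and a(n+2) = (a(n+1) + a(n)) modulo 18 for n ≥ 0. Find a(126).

Computing terms: a(0) = 0,  a(1) = 13,  a(2) = 13,  a(3) = 8,  a(4) = 3,  a(5) = 11,  a(6) = 14,  a(7) = 7,  a(8) = 3,  a(9) = 10,  a(10) = 13,  a(11) = 5,  a(12) = 0,  a(13) = 5,  a(14) = 5,  a(15) = 10,  a(16) = 15,  a(17) = 7,  a(18) = 4,  a(19) = 11,  a(20) = 15,  a(21) = 8,  a(22) = 5,  a(23) = 13,  a(24) = 0,  a(25) = 13.
Since (a(24), a(25)) = (a(0), a(1)) = (0, 13) (two consecutive terms determine the rest), the sequence is periodic with period 24.
So a(126) = a(0 + ((126-0) mod 24)) = a(6) = 14.

14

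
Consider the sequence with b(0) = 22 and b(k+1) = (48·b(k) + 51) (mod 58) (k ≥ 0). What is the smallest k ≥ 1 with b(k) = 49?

We have b(0) = 22,  b(1) = 5,  b(2) = 1,  b(3) = 41,  b(4) = 47,  b(5) = 45,  b(6) = 7,  b(7) = 39,  b(8) = 9,  b(9) = 19,  b(10) = 35,  b(11) = 49,  b(12) = 25,  b(13) = 33,  b(14) = 11,  b(15) = 57,  b(16) = 3,  b(17) = 21,  b(18) = 15,  b(19) = 17,  b(20) = 55,  b(21) = 23,  b(22) = 53,  b(23) = 43,  b(24) = 27,  b(25) = 13,  b(26) = 37,  b(27) = 29,  b(28) = 51,  b(29) = 5.
Since b(29) = b(1) = 5, the sequence is eventually periodic: after a pre-period of length 1 it cycles with period 28.
The value 49 first appears (with k ≥ 1) at b(11).

11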